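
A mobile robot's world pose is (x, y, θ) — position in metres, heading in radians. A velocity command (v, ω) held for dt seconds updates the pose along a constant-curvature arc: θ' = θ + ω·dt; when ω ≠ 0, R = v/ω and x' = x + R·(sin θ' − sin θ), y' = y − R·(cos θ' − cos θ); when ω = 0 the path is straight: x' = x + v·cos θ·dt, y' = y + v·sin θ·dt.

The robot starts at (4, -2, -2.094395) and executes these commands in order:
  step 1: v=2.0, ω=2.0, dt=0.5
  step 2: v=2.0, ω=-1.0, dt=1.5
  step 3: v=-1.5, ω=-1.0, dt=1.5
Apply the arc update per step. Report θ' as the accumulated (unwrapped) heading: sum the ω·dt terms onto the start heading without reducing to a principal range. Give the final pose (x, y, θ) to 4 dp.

step 1: θ'=-1.0944 (R=1.0000) → pose (3.9774, -2.9586, -1.0944)
step 2: θ'=-2.5944 (R=-2.0000) → pose (3.2407, -5.5837, -2.5944)
step 3: θ'=-4.0944 (R=1.5000) → pose (5.2437, -5.9956, -4.0944)

(5.2437, -5.9956, -4.0944)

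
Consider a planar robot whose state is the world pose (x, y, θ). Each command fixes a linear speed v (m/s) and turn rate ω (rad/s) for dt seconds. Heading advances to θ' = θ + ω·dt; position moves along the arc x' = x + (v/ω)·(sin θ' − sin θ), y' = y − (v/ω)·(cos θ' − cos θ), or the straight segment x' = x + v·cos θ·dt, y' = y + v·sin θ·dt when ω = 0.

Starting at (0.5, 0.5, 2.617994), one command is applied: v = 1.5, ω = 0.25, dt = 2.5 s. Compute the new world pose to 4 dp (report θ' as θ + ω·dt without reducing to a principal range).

θ' = 2.6180 + 0.25·2.5 = 3.2430
R = v/ω = 1.5/0.25 = 6.0000
x' = 0.5 + 6.0000·(sin 3.2430 − sin 2.6180) = -3.1074
y' = 0.5 − 6.0000·(cos 3.2430 − cos 2.6180) = 1.2730

(-3.1074, 1.2730, 3.2430)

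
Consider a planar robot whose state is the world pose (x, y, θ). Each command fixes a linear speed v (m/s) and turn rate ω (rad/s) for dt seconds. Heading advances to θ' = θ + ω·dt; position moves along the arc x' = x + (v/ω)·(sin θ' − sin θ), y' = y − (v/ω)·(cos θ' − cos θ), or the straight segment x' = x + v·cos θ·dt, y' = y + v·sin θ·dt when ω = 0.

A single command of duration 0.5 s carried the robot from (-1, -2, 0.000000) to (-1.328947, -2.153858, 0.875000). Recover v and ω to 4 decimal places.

Δθ = 0.875000 − 0.000000 = 0.875000
ω = Δθ/dt = 0.875000/0.5 = 1.7500
R = Δx/(sin θ' − sin θ) = -0.4286
v = R·ω = -0.4286·1.7500 = -0.7500

v = -0.7500, ω = 1.7500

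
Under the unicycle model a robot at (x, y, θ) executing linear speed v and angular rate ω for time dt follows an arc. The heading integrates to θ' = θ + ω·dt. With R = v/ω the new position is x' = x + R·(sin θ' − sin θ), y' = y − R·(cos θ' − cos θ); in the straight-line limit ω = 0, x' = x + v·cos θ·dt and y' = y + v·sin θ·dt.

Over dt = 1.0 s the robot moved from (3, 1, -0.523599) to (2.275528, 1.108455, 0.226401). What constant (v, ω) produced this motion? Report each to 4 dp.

Δθ = 0.226401 − -0.523599 = 0.750000
ω = Δθ/dt = 0.750000/1.0 = 0.7500
R = Δx/(sin θ' − sin θ) = -1.0000
v = R·ω = -1.0000·0.7500 = -0.7500

v = -0.7500, ω = 0.7500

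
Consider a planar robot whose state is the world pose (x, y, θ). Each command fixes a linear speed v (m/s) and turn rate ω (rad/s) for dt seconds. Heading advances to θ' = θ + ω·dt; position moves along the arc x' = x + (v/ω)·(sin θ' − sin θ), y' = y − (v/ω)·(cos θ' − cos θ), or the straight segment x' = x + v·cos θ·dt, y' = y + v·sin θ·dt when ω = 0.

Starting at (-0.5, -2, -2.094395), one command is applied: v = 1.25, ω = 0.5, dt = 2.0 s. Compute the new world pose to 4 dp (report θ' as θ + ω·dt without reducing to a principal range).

(-0.5566, -4.3965, -1.0944)

θ' = -2.0944 + 0.5·2.0 = -1.0944
R = v/ω = 1.25/0.5 = 2.5000
x' = -0.5 + 2.5000·(sin -1.0944 − sin -2.0944) = -0.5566
y' = -2 − 2.5000·(cos -1.0944 − cos -2.0944) = -4.3965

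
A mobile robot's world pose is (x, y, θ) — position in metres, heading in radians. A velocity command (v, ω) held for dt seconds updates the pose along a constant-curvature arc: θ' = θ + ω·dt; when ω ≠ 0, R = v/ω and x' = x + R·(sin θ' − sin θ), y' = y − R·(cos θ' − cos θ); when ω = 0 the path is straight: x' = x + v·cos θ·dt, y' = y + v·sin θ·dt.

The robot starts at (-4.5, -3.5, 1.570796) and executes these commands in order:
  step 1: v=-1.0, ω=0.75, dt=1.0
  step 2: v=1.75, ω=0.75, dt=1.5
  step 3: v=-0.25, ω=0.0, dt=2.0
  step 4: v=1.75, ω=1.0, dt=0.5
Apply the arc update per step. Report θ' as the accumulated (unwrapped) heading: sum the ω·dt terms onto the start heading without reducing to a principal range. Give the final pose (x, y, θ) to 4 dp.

(-6.8077, -4.0791, 3.9458)

step 1: θ'=2.3208 (R=-1.3333) → pose (-4.1423, -4.4089, 2.3208)
step 2: θ'=3.4458 (R=2.3333) → pose (-6.5484, -3.7731, 3.4458)
step 3: θ'=3.4458 (straight) → pose (-6.0714, -3.6234, 3.4458)
step 4: θ'=3.9458 (R=1.7500) → pose (-6.8077, -4.0791, 3.9458)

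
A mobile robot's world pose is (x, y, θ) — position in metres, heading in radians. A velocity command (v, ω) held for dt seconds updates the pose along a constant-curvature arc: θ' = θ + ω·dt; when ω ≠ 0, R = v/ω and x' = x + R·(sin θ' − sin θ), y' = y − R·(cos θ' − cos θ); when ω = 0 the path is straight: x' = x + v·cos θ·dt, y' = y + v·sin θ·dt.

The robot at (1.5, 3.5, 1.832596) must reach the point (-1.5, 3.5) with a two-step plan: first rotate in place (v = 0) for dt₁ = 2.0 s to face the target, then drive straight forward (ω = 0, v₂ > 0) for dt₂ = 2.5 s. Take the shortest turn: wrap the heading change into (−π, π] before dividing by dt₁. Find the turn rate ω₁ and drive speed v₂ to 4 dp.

ω₁ = 0.6545, v₂ = 1.2000

heading to target = atan2(3.5−3.5, -1.5−1.5) = 3.1416
Δθ = wrap(3.1416 − 1.8326) = 1.3090; ω₁ = Δθ/dt₁ = 0.6545
distance = √((-1.5−1.5)² + (3.5−3.5)²) = 3.0000; v₂ = distance/dt₂ = 1.2000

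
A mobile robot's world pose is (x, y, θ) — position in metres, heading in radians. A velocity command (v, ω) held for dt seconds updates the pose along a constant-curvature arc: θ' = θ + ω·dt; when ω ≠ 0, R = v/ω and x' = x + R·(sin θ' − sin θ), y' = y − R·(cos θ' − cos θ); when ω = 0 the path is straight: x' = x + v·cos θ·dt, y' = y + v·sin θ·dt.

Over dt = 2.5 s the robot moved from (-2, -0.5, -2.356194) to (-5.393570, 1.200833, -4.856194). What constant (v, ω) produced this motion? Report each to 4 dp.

Δθ = -4.856194 − -2.356194 = -2.500000
ω = Δθ/dt = -2.500000/2.5 = -1.0000
R = Δx/(sin θ' − sin θ) = -2.0000
v = R·ω = -2.0000·-1.0000 = 2.0000

v = 2.0000, ω = -1.0000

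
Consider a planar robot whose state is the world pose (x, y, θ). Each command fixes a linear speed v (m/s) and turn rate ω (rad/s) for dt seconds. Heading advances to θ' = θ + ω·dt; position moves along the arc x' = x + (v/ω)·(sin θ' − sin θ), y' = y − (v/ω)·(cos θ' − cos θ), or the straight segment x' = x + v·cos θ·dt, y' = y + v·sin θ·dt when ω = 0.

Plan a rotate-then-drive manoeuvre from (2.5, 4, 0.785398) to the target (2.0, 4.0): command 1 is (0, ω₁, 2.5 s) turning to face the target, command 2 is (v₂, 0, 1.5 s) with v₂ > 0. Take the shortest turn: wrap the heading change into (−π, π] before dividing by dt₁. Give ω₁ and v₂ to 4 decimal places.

heading to target = atan2(4−4, 2−2.5) = 3.1416
Δθ = wrap(3.1416 − 0.7854) = 2.3562; ω₁ = Δθ/dt₁ = 0.9425
distance = √((2−2.5)² + (4−4)²) = 0.5000; v₂ = distance/dt₂ = 0.3333

ω₁ = 0.9425, v₂ = 0.3333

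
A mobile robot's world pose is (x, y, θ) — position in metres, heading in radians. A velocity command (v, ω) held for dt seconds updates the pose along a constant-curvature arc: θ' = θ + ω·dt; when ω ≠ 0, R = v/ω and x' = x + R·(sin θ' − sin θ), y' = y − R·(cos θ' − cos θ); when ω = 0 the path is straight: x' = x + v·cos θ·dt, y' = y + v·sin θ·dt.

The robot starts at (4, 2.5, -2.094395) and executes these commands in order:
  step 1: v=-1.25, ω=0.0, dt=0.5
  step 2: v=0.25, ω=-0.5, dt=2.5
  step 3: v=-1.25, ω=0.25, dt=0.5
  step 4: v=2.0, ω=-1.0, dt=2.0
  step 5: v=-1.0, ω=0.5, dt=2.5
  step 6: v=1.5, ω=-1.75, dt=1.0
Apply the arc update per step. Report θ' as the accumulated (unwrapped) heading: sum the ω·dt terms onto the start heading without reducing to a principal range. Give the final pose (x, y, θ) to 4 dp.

(3.2530, 4.6595, -5.7194)

step 1: θ'=-2.0944 (straight) → pose (4.3125, 3.0413, -2.0944)
step 2: θ'=-3.3444 (R=-0.5000) → pose (3.7788, 2.8015, -3.3444)
step 3: θ'=-3.2194 (R=-5.0000) → pose (4.3972, 2.7142, -3.2194)
step 4: θ'=-5.2194 (R=-2.0000) → pose (2.8043, 5.6792, -5.2194)
step 5: θ'=-3.9694 (R=-2.0000) → pose (3.0798, 3.3551, -3.9694)
step 6: θ'=-5.7194 (R=-0.8571) → pose (3.2530, 4.6595, -5.7194)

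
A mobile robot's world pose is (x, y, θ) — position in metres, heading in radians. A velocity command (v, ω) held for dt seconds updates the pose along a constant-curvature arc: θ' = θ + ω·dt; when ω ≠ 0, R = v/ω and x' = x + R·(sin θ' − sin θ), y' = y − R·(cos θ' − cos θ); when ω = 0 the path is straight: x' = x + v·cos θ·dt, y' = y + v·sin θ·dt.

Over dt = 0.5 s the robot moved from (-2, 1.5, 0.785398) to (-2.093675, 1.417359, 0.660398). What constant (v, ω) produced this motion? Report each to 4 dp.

v = -0.2500, ω = -0.2500

Δθ = 0.660398 − 0.785398 = -0.125000
ω = Δθ/dt = -0.125000/0.5 = -0.2500
R = Δx/(sin θ' − sin θ) = 1.0000
v = R·ω = 1.0000·-0.2500 = -0.2500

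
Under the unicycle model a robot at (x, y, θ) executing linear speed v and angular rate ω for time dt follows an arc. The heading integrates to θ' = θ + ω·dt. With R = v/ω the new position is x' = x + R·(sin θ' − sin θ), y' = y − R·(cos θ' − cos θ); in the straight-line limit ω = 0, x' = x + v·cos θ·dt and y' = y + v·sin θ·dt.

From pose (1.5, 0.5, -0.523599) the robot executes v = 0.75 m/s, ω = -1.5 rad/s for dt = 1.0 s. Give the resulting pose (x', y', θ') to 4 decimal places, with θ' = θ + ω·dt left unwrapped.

θ' = -0.5236 + -1.5·1.0 = -2.0236
R = v/ω = 0.75/-1.5 = -0.5000
x' = 1.5 + -0.5000·(sin -2.0236 − sin -0.5236) = 1.6996
y' = 0.5 − -0.5000·(cos -2.0236 − cos -0.5236) = -0.1518

(1.6996, -0.1518, -2.0236)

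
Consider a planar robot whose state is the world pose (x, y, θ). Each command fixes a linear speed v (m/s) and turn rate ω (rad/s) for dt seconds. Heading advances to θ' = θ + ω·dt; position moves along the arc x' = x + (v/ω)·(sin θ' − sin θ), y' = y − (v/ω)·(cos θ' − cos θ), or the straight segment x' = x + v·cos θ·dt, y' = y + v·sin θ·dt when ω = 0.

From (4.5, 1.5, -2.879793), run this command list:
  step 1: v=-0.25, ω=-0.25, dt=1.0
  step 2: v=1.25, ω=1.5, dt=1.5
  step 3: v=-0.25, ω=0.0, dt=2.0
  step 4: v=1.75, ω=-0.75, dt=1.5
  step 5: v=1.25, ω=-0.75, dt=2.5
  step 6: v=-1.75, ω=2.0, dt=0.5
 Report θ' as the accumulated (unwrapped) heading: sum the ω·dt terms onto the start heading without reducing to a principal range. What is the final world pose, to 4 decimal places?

step 1: θ'=-3.1298 (R=1.0000) → pose (4.7470, 1.5340, -3.1298)
step 2: θ'=-0.8798 (R=0.8333) → pose (4.1147, 0.1696, -0.8798)
step 3: θ'=-0.8798 (straight) → pose (3.7960, 0.5549, -0.8798)
step 4: θ'=-2.0048 (R=-2.3333) → pose (4.1150, -1.9133, -2.0048)
step 5: θ'=-3.8798 (R=-1.6667) → pose (1.4812, -2.4453, -3.8798)
step 6: θ'=-2.8798 (R=-0.8750) → pose (2.2965, -2.6432, -2.8798)

(2.2965, -2.6432, -2.8798)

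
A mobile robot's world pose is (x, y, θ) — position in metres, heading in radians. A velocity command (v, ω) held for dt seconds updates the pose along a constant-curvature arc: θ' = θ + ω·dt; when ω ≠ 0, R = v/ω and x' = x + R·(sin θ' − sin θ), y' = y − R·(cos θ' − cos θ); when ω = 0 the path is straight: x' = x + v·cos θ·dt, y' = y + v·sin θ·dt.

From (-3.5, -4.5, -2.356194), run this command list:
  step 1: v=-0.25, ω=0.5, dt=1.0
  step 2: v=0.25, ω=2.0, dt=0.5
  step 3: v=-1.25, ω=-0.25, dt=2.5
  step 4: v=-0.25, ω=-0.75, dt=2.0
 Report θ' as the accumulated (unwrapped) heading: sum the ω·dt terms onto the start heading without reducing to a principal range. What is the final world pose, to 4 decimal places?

(-4.2727, -1.2163, -2.9812)

step 1: θ'=-1.8562 (R=-0.5000) → pose (-3.3738, -4.2872, -1.8562)
step 2: θ'=-0.8562 (R=0.1250) → pose (-3.3483, -4.4043, -0.8562)
step 3: θ'=-1.4812 (R=5.0000) → pose (-4.5514, -1.5752, -1.4812)
step 4: θ'=-2.9812 (R=0.3333) → pose (-4.2727, -1.2163, -2.9812)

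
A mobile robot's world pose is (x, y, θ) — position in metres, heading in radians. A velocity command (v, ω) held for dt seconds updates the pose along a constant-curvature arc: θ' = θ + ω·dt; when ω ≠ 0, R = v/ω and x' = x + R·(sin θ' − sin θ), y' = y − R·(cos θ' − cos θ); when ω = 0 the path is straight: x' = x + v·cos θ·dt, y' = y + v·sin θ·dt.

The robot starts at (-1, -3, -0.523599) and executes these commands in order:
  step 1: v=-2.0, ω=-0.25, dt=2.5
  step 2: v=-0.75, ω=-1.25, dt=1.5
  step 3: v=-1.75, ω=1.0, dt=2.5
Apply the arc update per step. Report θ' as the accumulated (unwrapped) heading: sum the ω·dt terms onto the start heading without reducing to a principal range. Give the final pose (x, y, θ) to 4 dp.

(-3.1519, 4.7451, -0.5236)

step 1: θ'=-1.1486 (R=8.0000) → pose (-4.2975, 0.6501, -1.1486)
step 2: θ'=-3.0236 (R=0.6000) → pose (-3.8208, 1.4918, -3.0236)
step 3: θ'=-0.5236 (R=-1.7500) → pose (-3.1519, 4.7451, -0.5236)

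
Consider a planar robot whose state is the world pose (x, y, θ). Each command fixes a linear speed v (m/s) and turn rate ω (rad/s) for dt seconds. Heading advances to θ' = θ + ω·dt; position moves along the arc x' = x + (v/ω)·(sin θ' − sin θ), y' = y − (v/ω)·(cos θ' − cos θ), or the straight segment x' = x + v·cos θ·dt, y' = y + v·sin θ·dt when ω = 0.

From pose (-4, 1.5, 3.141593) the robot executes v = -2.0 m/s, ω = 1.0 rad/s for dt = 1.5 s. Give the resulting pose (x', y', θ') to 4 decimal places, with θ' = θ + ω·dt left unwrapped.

(-2.0050, 3.3585, 4.6416)

θ' = 3.1416 + 1.0·1.5 = 4.6416
R = v/ω = -2.0/1.0 = -2.0000
x' = -4 + -2.0000·(sin 4.6416 − sin 3.1416) = -2.0050
y' = 1.5 − -2.0000·(cos 4.6416 − cos 3.1416) = 3.3585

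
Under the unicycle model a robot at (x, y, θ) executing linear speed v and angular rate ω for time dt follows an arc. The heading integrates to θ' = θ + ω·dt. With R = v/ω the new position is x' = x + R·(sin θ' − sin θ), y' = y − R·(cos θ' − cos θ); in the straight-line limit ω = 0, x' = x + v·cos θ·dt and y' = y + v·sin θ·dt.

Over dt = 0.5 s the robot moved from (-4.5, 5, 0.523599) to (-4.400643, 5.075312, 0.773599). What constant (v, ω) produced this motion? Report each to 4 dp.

v = 0.2500, ω = 0.5000

Δθ = 0.773599 − 0.523599 = 0.250000
ω = Δθ/dt = 0.250000/0.5 = 0.5000
R = Δx/(sin θ' − sin θ) = 0.5000
v = R·ω = 0.5000·0.5000 = 0.2500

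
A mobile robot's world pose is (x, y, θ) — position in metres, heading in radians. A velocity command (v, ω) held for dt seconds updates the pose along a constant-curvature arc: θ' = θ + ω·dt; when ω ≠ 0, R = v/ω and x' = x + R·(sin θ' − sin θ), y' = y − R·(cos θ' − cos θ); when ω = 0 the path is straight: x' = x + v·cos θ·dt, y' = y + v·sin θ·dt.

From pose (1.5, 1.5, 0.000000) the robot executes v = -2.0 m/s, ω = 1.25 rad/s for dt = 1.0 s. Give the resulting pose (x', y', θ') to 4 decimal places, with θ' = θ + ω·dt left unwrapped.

(-0.0184, 0.4045, 1.2500)

θ' = 0.0000 + 1.25·1.0 = 1.2500
R = v/ω = -2.0/1.25 = -1.6000
x' = 1.5 + -1.6000·(sin 1.2500 − sin 0.0000) = -0.0184
y' = 1.5 − -1.6000·(cos 1.2500 − cos 0.0000) = 0.4045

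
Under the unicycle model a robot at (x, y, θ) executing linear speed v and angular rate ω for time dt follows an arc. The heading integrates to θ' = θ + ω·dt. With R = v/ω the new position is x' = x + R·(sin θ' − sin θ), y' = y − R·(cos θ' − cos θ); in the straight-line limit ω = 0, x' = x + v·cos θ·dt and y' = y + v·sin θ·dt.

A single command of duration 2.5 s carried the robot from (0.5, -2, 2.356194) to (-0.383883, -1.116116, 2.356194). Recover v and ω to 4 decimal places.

Δθ = 2.356194 − 2.356194 = 0.000000
ω = Δθ/dt = 0.000000/2.5 = 0.0000
ω = 0 → v = (Δx·cos θ + Δy·sin θ)/dt = 0.5000

v = 0.5000, ω = 0.0000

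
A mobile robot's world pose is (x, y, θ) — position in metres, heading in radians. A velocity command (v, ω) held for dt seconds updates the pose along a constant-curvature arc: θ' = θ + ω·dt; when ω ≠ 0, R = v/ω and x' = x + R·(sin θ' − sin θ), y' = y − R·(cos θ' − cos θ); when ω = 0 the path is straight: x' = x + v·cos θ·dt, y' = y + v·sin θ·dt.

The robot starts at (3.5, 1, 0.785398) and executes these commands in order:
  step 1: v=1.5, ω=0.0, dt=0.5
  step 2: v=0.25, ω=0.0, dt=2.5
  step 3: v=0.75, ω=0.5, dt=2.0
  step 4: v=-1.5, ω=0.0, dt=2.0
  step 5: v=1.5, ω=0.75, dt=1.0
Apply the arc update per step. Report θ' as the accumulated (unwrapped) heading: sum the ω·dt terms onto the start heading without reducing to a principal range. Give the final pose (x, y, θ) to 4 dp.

(4.7014, 1.6389, 2.5354)

step 1: θ'=0.7854 (straight) → pose (4.0303, 1.5303, 0.7854)
step 2: θ'=0.7854 (straight) → pose (4.4723, 1.9723, 0.7854)
step 3: θ'=1.7854 (R=1.5000) → pose (4.8772, 3.3524, 1.7854)
step 4: θ'=1.7854 (straight) → pose (5.5161, 0.4212, 1.7854)
step 5: θ'=2.5354 (R=2.0000) → pose (4.7014, 1.6389, 2.5354)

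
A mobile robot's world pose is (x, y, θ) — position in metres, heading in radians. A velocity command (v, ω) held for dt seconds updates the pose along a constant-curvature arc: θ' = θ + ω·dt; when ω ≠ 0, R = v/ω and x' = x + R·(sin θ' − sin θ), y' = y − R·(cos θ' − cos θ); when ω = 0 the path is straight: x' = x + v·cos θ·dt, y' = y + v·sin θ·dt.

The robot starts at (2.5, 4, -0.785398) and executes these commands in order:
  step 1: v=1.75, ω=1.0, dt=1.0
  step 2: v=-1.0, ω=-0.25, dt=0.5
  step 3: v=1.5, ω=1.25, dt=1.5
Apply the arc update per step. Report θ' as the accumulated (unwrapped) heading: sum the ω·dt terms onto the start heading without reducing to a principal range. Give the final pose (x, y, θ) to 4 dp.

step 1: θ'=0.2146 (R=1.7500) → pose (4.1101, 3.5276, 0.2146)
step 2: θ'=0.0896 (R=4.0000) → pose (3.6162, 3.4519, 0.0896)
step 3: θ'=1.9646 (R=1.2000) → pose (4.6170, 5.1075, 1.9646)

(4.6170, 5.1075, 1.9646)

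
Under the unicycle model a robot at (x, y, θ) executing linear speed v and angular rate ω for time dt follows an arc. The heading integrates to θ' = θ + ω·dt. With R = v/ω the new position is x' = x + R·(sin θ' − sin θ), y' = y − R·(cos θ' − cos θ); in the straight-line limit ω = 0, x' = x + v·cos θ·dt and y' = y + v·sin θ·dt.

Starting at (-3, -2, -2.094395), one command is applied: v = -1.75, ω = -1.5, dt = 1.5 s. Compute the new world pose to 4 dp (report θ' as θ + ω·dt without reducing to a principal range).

(-0.9011, -2.1636, -4.3444)

θ' = -2.0944 + -1.5·1.5 = -4.3444
R = v/ω = -1.75/-1.5 = 1.1667
x' = -3 + 1.1667·(sin -4.3444 − sin -2.0944) = -0.9011
y' = -2 − 1.1667·(cos -4.3444 − cos -2.0944) = -2.1636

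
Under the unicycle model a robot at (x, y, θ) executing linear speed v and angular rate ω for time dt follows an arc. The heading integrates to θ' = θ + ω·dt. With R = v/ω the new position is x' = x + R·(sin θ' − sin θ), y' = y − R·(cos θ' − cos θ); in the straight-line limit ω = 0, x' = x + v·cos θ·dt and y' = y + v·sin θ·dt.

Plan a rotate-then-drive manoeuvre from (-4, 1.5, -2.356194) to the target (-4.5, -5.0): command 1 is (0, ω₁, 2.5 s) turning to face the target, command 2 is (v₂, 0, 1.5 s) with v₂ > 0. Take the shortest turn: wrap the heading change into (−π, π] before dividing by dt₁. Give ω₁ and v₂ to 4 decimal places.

heading to target = atan2(-5−1.5, -4.5−-4) = -1.6476
Δθ = wrap(-1.6476 − -2.3562) = 0.7086; ω₁ = Δθ/dt₁ = 0.2835
distance = √((-4.5−-4)² + (-5−1.5)²) = 6.5192; v₂ = distance/dt₂ = 4.3461

ω₁ = 0.2835, v₂ = 4.3461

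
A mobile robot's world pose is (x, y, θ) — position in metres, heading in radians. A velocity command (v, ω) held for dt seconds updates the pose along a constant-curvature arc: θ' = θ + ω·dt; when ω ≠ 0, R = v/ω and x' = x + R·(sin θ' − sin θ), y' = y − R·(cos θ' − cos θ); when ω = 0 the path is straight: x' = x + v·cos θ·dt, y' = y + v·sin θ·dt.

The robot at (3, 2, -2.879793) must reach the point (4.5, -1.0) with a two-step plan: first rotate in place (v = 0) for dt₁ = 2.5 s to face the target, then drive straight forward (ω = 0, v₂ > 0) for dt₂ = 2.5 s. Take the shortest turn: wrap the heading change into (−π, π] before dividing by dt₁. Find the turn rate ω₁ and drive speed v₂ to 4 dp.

ω₁ = 0.7091, v₂ = 1.3416

heading to target = atan2(-1−2, 4.5−3) = -1.1071
Δθ = wrap(-1.1071 − -2.8798) = 1.7726; ω₁ = Δθ/dt₁ = 0.7091
distance = √((4.5−3)² + (-1−2)²) = 3.3541; v₂ = distance/dt₂ = 1.3416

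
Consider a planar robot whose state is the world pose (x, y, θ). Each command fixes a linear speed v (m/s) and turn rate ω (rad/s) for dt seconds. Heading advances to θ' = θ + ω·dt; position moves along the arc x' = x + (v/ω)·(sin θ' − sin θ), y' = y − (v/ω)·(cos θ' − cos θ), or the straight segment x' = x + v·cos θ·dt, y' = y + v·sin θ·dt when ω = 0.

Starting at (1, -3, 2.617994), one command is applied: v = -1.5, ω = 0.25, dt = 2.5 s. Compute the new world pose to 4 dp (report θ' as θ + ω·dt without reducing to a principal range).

θ' = 2.6180 + 0.25·2.5 = 3.2430
R = v/ω = -1.5/0.25 = -6.0000
x' = 1 + -6.0000·(sin 3.2430 − sin 2.6180) = 4.6074
y' = -3 − -6.0000·(cos 3.2430 − cos 2.6180) = -3.7730

(4.6074, -3.7730, 3.2430)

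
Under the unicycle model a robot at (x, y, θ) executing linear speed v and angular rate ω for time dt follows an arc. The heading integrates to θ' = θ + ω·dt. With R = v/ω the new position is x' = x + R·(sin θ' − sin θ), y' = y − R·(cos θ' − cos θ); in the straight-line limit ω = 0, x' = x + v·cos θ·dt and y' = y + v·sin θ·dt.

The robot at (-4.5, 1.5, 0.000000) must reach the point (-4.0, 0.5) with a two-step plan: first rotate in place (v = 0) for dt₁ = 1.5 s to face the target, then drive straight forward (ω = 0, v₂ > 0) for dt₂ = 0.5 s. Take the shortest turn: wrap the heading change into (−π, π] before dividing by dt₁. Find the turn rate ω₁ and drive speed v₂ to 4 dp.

ω₁ = -0.7381, v₂ = 2.2361

heading to target = atan2(0.5−1.5, -4−-4.5) = -1.1071
Δθ = wrap(-1.1071 − 0.0000) = -1.1071; ω₁ = Δθ/dt₁ = -0.7381
distance = √((-4−-4.5)² + (0.5−1.5)²) = 1.1180; v₂ = distance/dt₂ = 2.2361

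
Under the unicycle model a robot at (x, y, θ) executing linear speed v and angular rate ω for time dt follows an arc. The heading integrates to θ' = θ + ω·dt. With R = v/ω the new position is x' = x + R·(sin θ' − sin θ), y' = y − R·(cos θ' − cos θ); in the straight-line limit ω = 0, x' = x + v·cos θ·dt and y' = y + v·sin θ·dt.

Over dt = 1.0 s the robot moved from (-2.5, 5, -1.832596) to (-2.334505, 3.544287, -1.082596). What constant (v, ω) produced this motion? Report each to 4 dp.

Δθ = -1.082596 − -1.832596 = 0.750000
ω = Δθ/dt = 0.750000/1.0 = 0.7500
R = −Δy/(cos θ' − cos θ) = 2.0000
v = R·ω = 2.0000·0.7500 = 1.5000

v = 1.5000, ω = 0.7500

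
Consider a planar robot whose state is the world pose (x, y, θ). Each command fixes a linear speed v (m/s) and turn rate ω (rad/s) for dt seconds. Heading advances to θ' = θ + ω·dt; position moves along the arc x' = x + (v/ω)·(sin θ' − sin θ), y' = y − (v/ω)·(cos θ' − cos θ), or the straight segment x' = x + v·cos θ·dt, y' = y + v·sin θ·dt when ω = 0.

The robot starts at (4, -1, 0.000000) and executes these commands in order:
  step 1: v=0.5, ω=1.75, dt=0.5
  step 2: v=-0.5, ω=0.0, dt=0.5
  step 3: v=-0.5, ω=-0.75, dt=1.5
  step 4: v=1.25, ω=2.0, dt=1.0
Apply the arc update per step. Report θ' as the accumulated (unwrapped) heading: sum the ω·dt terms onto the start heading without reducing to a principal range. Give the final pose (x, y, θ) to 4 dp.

step 1: θ'=0.8750 (R=0.2857) → pose (4.2193, -0.8974, 0.8750)
step 2: θ'=0.8750 (straight) → pose (4.0590, -1.0893, 0.8750)
step 3: θ'=-0.2500 (R=0.6667) → pose (3.3824, -1.3079, -0.2500)
step 4: θ'=1.7500 (R=0.6250) → pose (4.1520, -0.5909, 1.7500)

(4.1520, -0.5909, 1.7500)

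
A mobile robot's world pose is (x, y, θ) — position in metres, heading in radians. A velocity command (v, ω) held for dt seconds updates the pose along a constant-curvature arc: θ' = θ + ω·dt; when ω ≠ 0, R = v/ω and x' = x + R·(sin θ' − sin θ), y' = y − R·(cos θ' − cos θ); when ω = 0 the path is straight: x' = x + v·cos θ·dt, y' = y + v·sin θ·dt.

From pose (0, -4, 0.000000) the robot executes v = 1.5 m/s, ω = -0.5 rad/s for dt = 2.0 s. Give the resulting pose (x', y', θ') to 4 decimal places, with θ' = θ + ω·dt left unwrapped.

θ' = 0.0000 + -0.5·2.0 = -1.0000
R = v/ω = 1.5/-0.5 = -3.0000
x' = 0 + -3.0000·(sin -1.0000 − sin 0.0000) = 2.5244
y' = -4 − -3.0000·(cos -1.0000 − cos 0.0000) = -5.3791

(2.5244, -5.3791, -1.0000)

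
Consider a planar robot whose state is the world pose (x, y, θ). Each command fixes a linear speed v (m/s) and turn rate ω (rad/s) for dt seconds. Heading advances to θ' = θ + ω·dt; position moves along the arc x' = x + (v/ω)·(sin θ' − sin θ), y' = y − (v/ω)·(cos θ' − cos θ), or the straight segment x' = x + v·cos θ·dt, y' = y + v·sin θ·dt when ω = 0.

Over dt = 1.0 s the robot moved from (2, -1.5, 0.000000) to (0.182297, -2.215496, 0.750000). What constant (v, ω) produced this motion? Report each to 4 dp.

Δθ = 0.750000 − 0.000000 = 0.750000
ω = Δθ/dt = 0.750000/1.0 = 0.7500
R = Δx/(sin θ' − sin θ) = -2.6667
v = R·ω = -2.6667·0.7500 = -2.0000

v = -2.0000, ω = 0.7500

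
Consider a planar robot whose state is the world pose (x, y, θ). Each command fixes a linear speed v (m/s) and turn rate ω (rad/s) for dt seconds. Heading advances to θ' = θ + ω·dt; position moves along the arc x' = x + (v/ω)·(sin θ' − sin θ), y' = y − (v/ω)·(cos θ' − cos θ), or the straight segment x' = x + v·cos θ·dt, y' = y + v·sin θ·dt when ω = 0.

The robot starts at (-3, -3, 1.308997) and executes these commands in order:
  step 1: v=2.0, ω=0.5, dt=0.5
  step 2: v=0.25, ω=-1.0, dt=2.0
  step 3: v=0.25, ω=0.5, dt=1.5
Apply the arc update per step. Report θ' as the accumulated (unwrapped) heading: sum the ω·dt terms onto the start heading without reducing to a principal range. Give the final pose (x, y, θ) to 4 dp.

(-2.1418, -1.8129, 0.3090)

step 1: θ'=1.5590 (R=4.0000) → pose (-2.8640, -2.0119, 1.5590)
step 2: θ'=-0.4410 (R=-0.2500) → pose (-2.5073, -1.7888, -0.4410)
step 3: θ'=0.3090 (R=0.5000) → pose (-2.1418, -1.8129, 0.3090)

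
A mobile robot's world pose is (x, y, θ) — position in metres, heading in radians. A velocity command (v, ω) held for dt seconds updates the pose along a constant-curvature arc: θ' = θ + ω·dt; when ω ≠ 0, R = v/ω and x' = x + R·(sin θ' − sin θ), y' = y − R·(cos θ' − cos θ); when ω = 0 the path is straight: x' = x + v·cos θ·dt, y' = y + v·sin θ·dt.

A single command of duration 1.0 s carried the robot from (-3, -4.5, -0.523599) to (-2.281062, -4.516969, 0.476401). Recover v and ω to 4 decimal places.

Δθ = 0.476401 − -0.523599 = 1.000000
ω = Δθ/dt = 1.000000/1.0 = 1.0000
R = Δx/(sin θ' − sin θ) = 0.7500
v = R·ω = 0.7500·1.0000 = 0.7500

v = 0.7500, ω = 1.0000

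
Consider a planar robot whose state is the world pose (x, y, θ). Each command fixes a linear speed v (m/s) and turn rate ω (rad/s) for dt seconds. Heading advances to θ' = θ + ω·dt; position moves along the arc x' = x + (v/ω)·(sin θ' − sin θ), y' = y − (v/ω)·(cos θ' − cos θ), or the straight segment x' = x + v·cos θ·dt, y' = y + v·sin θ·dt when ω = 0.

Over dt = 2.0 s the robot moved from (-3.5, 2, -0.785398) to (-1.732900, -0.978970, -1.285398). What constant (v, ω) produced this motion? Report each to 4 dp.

v = 1.7500, ω = -0.2500

Δθ = -1.285398 − -0.785398 = -0.500000
ω = Δθ/dt = -0.500000/2.0 = -0.2500
R = −Δy/(cos θ' − cos θ) = -7.0000
v = R·ω = -7.0000·-0.2500 = 1.7500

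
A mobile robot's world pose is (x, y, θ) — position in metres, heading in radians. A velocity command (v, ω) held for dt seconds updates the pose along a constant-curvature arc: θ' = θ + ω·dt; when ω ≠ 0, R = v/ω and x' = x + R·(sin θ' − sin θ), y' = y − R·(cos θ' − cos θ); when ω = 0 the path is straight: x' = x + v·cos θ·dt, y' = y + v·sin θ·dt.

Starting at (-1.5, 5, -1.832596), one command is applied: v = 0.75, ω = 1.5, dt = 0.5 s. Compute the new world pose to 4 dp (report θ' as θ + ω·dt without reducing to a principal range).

θ' = -1.8326 + 1.5·0.5 = -1.0826
R = v/ω = 0.75/1.5 = 0.5000
x' = -1.5 + 0.5000·(sin -1.0826 − sin -1.8326) = -1.4586
y' = 5 − 0.5000·(cos -1.0826 − cos -1.8326) = 4.6361

(-1.4586, 4.6361, -1.0826)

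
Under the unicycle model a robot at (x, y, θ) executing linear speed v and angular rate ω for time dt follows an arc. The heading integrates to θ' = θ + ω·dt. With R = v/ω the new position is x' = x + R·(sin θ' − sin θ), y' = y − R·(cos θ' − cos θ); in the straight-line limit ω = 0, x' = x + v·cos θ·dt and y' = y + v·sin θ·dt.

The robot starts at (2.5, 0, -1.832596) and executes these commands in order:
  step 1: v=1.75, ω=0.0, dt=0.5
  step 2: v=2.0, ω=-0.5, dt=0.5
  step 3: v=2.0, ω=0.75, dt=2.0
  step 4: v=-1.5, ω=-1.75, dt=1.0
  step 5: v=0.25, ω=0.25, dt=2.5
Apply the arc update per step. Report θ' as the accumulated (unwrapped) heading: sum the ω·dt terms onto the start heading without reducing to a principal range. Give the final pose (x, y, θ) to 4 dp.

(2.3394, -4.5481, -1.7076)

step 1: θ'=-1.8326 (straight) → pose (2.2735, -0.8452, -1.8326)
step 2: θ'=-2.0826 (R=-4.0000) → pose (1.8973, -1.7689, -2.0826)
step 3: θ'=-0.5826 (R=2.6667) → pose (2.7551, -5.3017, -0.5826)
step 4: θ'=-2.3326 (R=0.8571) → pose (2.6064, -3.9943, -2.3326)
step 5: θ'=-1.7076 (R=1.0000) → pose (2.3394, -4.5481, -1.7076)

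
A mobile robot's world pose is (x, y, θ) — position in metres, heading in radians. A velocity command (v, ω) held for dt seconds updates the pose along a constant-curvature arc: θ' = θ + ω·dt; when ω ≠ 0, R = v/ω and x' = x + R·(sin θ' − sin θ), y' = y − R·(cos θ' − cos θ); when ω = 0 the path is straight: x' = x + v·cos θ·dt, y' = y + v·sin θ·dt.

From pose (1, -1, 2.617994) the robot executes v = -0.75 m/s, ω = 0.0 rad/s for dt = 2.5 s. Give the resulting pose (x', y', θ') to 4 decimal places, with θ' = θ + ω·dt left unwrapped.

(2.6238, -1.9375, 2.6180)

θ' = 2.6180 + 0.0·2.5 = 2.6180
ω = 0 → straight: x' = 1 + -0.75·cos(2.6180)·2.5 = 2.6238
y' = -1 + -0.75·sin(2.6180)·2.5 = -1.9375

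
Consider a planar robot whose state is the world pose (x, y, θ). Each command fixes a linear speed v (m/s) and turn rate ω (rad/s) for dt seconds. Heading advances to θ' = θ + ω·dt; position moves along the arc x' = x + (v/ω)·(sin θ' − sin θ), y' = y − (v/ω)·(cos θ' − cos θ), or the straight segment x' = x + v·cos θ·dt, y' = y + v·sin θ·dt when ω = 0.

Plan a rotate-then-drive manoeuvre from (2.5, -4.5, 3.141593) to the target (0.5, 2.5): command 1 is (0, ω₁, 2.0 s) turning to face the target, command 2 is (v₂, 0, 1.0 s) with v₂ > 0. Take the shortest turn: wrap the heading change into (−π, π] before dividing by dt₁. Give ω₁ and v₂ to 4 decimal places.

ω₁ = -0.6462, v₂ = 7.2801

heading to target = atan2(2.5−-4.5, 0.5−2.5) = 1.8491
Δθ = wrap(1.8491 − 3.1416) = -1.2925; ω₁ = Δθ/dt₁ = -0.6462
distance = √((0.5−2.5)² + (2.5−-4.5)²) = 7.2801; v₂ = distance/dt₂ = 7.2801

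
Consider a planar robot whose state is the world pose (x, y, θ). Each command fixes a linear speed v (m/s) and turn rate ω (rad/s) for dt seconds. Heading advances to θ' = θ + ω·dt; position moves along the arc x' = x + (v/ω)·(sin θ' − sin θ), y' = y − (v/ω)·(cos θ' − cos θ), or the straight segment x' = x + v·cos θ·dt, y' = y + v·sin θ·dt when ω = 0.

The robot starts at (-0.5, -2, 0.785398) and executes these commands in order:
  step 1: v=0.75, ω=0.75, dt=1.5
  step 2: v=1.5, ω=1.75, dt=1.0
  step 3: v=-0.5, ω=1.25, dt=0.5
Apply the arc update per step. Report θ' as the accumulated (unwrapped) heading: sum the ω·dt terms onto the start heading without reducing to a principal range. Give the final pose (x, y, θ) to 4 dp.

step 1: θ'=1.9104 (R=1.0000) → pose (-0.2642, -0.9598, 1.9104)
step 2: θ'=3.6604 (R=0.8571) → pose (-1.4974, -0.5010, 3.6604)
step 3: θ'=4.2854 (R=-0.4000) → pose (-1.3317, -0.3192, 4.2854)

(-1.3317, -0.3192, 4.2854)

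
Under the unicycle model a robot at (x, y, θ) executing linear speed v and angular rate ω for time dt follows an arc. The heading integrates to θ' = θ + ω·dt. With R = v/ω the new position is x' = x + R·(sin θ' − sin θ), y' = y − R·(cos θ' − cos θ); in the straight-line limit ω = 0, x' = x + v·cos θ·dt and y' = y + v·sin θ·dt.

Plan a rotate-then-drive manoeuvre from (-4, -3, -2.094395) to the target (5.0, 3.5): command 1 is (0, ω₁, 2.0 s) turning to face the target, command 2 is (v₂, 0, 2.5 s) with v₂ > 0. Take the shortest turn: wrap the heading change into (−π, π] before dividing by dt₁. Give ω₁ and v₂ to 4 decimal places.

heading to target = atan2(3.5−-3, 5−-4) = 0.6255
Δθ = wrap(0.6255 − -2.0944) = 2.7199; ω₁ = Δθ/dt₁ = 1.3599
distance = √((5−-4)² + (3.5−-3)²) = 11.1018; v₂ = distance/dt₂ = 4.4407

ω₁ = 1.3599, v₂ = 4.4407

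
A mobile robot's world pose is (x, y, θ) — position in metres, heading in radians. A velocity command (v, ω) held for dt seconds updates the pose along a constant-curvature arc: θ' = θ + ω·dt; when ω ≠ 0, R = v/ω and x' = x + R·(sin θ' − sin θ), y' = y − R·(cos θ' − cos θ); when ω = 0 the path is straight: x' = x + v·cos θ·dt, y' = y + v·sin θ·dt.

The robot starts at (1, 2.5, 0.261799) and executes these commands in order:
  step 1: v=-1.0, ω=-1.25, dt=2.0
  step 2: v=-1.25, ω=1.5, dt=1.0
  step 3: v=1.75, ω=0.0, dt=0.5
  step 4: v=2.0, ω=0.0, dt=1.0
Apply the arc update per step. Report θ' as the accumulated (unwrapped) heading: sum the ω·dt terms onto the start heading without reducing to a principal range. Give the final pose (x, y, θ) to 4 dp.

step 1: θ'=-2.2382 (R=0.8000) → pose (0.1646, 3.7679, -2.2382)
step 2: θ'=-0.7382 (R=-0.8333) → pose (0.0709, 4.9001, -0.7382)
step 3: θ'=-0.7382 (straight) → pose (0.7181, 4.3113, -0.7382)
step 4: θ'=-0.7382 (straight) → pose (2.1975, 2.9653, -0.7382)

(2.1975, 2.9653, -0.7382)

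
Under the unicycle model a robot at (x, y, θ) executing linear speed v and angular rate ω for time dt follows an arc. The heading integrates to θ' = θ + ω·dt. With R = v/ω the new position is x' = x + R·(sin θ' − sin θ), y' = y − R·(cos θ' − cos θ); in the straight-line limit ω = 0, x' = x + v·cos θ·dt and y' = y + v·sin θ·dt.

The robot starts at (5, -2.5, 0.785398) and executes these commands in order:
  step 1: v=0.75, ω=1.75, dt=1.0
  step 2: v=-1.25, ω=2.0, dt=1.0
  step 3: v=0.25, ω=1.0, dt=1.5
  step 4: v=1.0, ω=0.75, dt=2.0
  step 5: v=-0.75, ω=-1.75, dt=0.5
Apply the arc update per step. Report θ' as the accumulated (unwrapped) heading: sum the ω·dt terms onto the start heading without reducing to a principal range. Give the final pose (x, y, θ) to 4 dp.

step 1: θ'=2.5354 (R=0.4286) → pose (4.9411, -1.8447, 2.5354)
step 2: θ'=4.5354 (R=-0.6250) → pose (5.9125, -1.4411, 4.5354)
step 3: θ'=6.0354 (R=0.2500) → pose (6.0972, -1.7275, 6.0354)
step 4: θ'=7.5354 (R=1.3333) → pose (7.6905, -0.8525, 7.5354)
step 5: θ'=6.6604 (R=0.4286) → pose (7.4413, -1.1168, 6.6604)

(7.4413, -1.1168, 6.6604)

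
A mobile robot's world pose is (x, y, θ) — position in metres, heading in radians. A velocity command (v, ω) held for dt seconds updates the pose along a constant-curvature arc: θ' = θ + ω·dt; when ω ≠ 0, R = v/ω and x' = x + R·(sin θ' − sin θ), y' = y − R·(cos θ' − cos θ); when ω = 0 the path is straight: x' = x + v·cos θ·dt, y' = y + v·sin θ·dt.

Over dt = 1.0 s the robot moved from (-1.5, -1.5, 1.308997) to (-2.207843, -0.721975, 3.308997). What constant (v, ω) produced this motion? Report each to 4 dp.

v = 1.2500, ω = 2.0000

Δθ = 3.308997 − 1.308997 = 2.000000
ω = Δθ/dt = 2.000000/1.0 = 2.0000
R = −Δy/(cos θ' − cos θ) = 0.6250
v = R·ω = 0.6250·2.0000 = 1.2500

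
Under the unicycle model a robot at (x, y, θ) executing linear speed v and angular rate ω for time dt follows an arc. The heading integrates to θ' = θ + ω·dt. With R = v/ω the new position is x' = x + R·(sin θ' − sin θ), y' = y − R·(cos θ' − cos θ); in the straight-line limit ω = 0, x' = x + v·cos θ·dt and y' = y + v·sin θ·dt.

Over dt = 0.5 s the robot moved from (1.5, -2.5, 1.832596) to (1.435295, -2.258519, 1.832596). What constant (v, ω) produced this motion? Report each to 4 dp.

Δθ = 1.832596 − 1.832596 = 0.000000
ω = Δθ/dt = 0.000000/0.5 = 0.0000
ω = 0 → v = (Δx·cos θ + Δy·sin θ)/dt = 0.5000

v = 0.5000, ω = 0.0000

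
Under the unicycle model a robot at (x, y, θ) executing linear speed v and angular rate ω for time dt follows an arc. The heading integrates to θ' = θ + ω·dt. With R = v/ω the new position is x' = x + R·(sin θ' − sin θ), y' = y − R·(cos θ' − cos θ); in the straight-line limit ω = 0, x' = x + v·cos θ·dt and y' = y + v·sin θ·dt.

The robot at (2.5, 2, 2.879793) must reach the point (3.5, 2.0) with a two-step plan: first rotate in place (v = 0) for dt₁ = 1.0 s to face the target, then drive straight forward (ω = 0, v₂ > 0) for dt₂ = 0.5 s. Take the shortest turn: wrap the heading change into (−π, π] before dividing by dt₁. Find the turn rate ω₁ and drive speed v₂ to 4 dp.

ω₁ = -2.8798, v₂ = 2.0000

heading to target = atan2(2−2, 3.5−2.5) = 0.0000
Δθ = wrap(0.0000 − 2.8798) = -2.8798; ω₁ = Δθ/dt₁ = -2.8798
distance = √((3.5−2.5)² + (2−2)²) = 1.0000; v₂ = distance/dt₂ = 2.0000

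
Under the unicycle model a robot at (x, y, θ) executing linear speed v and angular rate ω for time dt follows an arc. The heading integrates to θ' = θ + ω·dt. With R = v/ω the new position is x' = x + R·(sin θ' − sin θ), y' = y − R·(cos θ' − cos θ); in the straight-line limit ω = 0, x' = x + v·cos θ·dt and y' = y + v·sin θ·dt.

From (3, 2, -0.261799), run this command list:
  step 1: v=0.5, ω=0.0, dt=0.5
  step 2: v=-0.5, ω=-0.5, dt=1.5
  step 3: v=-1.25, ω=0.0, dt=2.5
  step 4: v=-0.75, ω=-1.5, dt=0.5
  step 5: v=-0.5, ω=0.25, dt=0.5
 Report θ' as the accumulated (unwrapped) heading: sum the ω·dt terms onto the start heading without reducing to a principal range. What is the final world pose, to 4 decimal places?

(0.9602, 5.6281, -1.6368)

step 1: θ'=-0.2618 (straight) → pose (3.2415, 1.9353, -0.2618)
step 2: θ'=-1.0118 (R=1.0000) → pose (2.6525, 2.3709, -1.0118)
step 3: θ'=-1.0118 (straight) → pose (0.9952, 5.0202, -1.0118)
step 4: θ'=-1.7618 (R=0.5000) → pose (0.9282, 5.3803, -1.7618)
step 5: θ'=-1.6368 (R=-2.0000) → pose (0.9602, 5.6281, -1.6368)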